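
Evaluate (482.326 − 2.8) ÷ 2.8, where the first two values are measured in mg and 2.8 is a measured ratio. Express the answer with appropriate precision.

482.326 mg − 2.8 mg = 479.526 mg; the difference is limited to 1 decimal place (4 s.f.).
Carrying full precision, 479.526 ÷ 2.8 = 171.259285714… mg; 2.8 has 2 s.f., so the result keeps min(4, 2) = 2 s.f.
Rounded to 2 significant figures: 1.7 × 10² mg.

1.7 × 10² mg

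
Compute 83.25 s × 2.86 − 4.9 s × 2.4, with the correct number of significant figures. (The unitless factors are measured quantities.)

2.26 × 10^2 s

83.25 × 2.86 = 238.095 → 238 s (3 s.f., last digit at the 10^0 place).
4.9 × 2.4 = 11.76 → 12 s (2 s.f., last digit at the 10^0 place).
Difference: 226.335 s; keep the coarser place, 10^0.
Result: 2.26 × 10^2 s.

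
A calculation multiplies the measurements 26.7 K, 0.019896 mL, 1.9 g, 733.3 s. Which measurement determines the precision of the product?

26.7 K → 3 s.f.; 0.019896 mL → 5 s.f.; 1.9 g → 2 s.f.; 733.3 s → 4 s.f.
The fewest is 2 significant figures, from 1.9 g.

1.9 g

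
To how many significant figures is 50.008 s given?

50.008: zeros between nonzero digits are significant.

5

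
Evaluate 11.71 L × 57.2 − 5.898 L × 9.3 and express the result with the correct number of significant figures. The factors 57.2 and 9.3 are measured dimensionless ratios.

615 L

11.71 × 57.2 = 669.812 → 6.70 × 10² L (3 s.f., last digit at the 10^0 place).
5.898 × 9.3 = 54.8514 → 55 L (2 s.f., last digit at the 10^0 place).
Difference: 614.9606 L; keep the coarser place, 10^0.
Result: 615 L.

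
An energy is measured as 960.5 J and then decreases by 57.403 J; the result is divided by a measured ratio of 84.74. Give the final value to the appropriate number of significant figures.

960.5 J − 57.403 J = 903.097 J; the difference is limited to 1 decimal place (4 s.f.).
Carrying full precision, 903.097 ÷ 84.74 = 10.6572692943… J; 84.74 has 4 s.f., so the result keeps min(4, 4) = 4 s.f.
Rounded to 4 significant figures: 10.66 J.

10.66 J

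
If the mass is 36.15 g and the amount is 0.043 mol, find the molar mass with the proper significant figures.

molar mass = 36.15 g ÷ 0.043 mol = 840.697674419… g/mol.
36.15 has 4 significant figures; 0.043 has 2.
Division/multiplication keeps the fewest: 2 significant figures.
Rounded: 8.4 × 10² g/mol.

8.4 × 10² g/mol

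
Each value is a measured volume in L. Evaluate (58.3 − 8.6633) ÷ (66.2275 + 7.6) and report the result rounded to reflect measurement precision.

58.3 − 8.6633 = 49.6367, limited to 1 d.p. → 3 s.f.; 66.2275 + 7.6 = 73.8275, limited to 1 d.p. → 3 s.f.
Carrying full precision, 49.6367 ÷ 73.8275 = 0.672333480072…; keep min(3, 3) = 3 s.f.
Rounded to 3 significant figures: 0.672.

0.672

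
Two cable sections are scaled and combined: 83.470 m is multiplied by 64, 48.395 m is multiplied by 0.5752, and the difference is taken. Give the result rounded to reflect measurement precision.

5.3 × 10³ m

83.470 × 64 = 5342.08 → 5.3 × 10³ m (2 s.f., last digit at the 10^2 place).
48.395 × 0.5752 = 27.836804 → 27.84 m (4 s.f., last digit at the 10^-2 place).
Difference: 5314.243196 m; keep the coarser place, 10^2.
Result: 5.3 × 10³ m.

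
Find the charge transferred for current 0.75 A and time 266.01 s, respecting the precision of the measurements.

charge transferred = 0.75 A × 266.01 s = 199.5075 C.
0.75 has 2 significant figures; 266.01 has 5.
Division/multiplication keeps the fewest: 2 significant figures.
Rounded: 2.0 × 10² C.

2.0 × 10² C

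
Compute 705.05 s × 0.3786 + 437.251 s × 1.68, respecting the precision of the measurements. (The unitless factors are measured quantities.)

705.05 × 0.3786 = 266.93193 → 266.9 s (4 s.f., last digit at the 10^-1 place).
437.251 × 1.68 = 734.58168 → 735 s (3 s.f., last digit at the 10^0 place).
Sum: 1001.51361 s; keep the coarser place, 10^0.
Result: 1002 s.

1002 s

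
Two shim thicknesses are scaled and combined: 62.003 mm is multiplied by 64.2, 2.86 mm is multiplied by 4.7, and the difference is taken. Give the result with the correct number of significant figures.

3.97 × 10³ mm

62.003 × 64.2 = 3980.5926 → 3.98 × 10³ mm (3 s.f., last digit at the 10^1 place).
2.86 × 4.7 = 13.442 → 13 mm (2 s.f., last digit at the 10^0 place).
Difference: 3967.1506 mm; keep the coarser place, 10^1.
Result: 3.97 × 10³ mm.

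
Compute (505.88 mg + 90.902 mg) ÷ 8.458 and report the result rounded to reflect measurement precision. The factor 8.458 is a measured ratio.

505.88 mg + 90.902 mg = 596.782 mg; the sum is limited to 2 decimal places (5 s.f.).
Carrying full precision, 596.782 ÷ 8.458 = 70.5582880114… mg; 8.458 has 4 s.f., so the result keeps min(5, 4) = 4 s.f.
Rounded to 4 significant figures: 70.56 mg.

70.56 mg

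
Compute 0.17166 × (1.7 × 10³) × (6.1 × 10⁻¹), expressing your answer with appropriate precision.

0.17166 × (1.7 × 10³) × (6.1 × 10⁻¹) = 178.01142
Multiplication/division keeps the fewest significant figures: 0.17166 → 5 s.f., 1.7 × 10³ → 2 s.f., 6.1 × 10⁻¹ → 2 s.f.; limit is 2.
Rounded to 2 significant figures: 1.8 × 10².

1.8 × 10²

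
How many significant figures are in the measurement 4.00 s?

4.00: trailing zeros after a decimal point are significant.

3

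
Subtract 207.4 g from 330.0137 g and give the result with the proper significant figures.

330.0137 g − 207.4 g = 122.6137 g.
Addition/subtraction keeps the fewest decimal places: 330.0137 → 4 decimal places, 207.4 → 1 decimal place; limit is 1.
Rounded to 1 decimal place: 122.6 g.

122.6 g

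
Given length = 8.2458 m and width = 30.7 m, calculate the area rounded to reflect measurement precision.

area = 8.2458 m × 30.7 m = 253.14606 m².
8.2458 has 5 significant figures; 30.7 has 3.
Division/multiplication keeps the fewest: 3 significant figures.
Rounded: 253 m².

253 m²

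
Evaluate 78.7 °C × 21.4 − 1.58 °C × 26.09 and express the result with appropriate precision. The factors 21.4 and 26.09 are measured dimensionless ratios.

1.64 × 10³ °C

78.7 × 21.4 = 1684.18 → 1.68 × 10³ °C (3 s.f., last digit at the 10^1 place).
1.58 × 26.09 = 41.2222 → 41.2 °C (3 s.f., last digit at the 10^-1 place).
Difference: 1642.9578 °C; keep the coarser place, 10^1.
Result: 1.64 × 10³ °C.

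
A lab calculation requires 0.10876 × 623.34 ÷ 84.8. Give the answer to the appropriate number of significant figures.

0.799

0.10876 × 623.34 ÷ 84.8 = 0.79946295283…
Multiplication/division keeps the fewest significant figures: 0.10876 → 5 s.f., 623.34 → 5 s.f., 84.8 → 3 s.f.; limit is 3.
Rounded to 3 significant figures: 0.799.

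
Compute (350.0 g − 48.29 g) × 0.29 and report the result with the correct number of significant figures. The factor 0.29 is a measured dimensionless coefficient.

350.0 g − 48.29 g = 301.71 g; the difference is limited to 1 decimal place (4 s.f.).
Carrying full precision, 301.71 × 0.29 = 87.4959 g; 0.29 has 2 s.f., so the result keeps min(4, 2) = 2 s.f.
Rounded to 2 significant figures: 87 g.

87 g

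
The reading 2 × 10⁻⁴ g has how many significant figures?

1

2 × 10⁻⁴: in scientific notation every digit of the coefficient is significant.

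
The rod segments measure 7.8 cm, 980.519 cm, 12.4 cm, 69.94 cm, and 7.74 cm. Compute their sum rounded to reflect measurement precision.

1078.4 cm

7.8 cm + 980.519 cm + 12.4 cm + 69.94 cm + 7.74 cm = 1078.399 cm.
Addition/subtraction keeps the fewest decimal places: 7.8 → 1 decimal place, 980.519 → 3 decimal places, 12.4 → 1 decimal place, 69.94 → 2 decimal places, 7.74 → 2 decimal places; limit is 1.
Rounded to 1 decimal place: 1078.4 cm.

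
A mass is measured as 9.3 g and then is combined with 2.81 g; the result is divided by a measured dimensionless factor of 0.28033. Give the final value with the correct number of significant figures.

9.3 g + 2.81 g = 12.11 g; the sum is limited to 1 decimal place (3 s.f.).
Carrying full precision, 12.11 ÷ 0.28033 = 43.1990867906… g; 0.28033 has 5 s.f., so the result keeps min(3, 5) = 3 s.f.
Rounded to 3 significant figures: 43.2 g.

43.2 g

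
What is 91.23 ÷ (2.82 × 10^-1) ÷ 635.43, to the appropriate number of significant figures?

5.09 × 10^-1

91.23 ÷ (2.82 × 10^-1) ÷ 635.43 = 0.509120813147…
Multiplication/division keeps the fewest significant figures: 91.23 → 4 s.f., 2.82 × 10^-1 → 3 s.f., 635.43 → 5 s.f.; limit is 3.
Rounded to 3 significant figures: 5.09 × 10^-1.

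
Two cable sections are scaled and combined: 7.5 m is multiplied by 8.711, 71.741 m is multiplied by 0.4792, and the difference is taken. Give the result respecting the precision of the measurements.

7.5 × 8.711 = 65.3325 → 65 m (2 s.f., last digit at the 10^0 place).
71.741 × 0.4792 = 34.3782872 → 34.38 m (4 s.f., last digit at the 10^-2 place).
Difference: 30.9542128 m; keep the coarser place, 10^0.
Result: 31 m.

31 m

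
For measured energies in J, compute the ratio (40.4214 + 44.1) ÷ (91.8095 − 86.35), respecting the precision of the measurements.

40.4214 + 44.1 = 84.5214, limited to 1 d.p. → 3 s.f.; 91.8095 − 86.35 = 5.4595, limited to 2 d.p. → 3 s.f.
Carrying full precision, 84.5214 ÷ 5.4595 = 15.4815276124…; keep min(3, 3) = 3 s.f.
Rounded to 3 significant figures: 15.5.

15.5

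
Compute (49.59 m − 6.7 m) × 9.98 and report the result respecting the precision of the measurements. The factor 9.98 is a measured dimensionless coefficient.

49.59 m − 6.7 m = 42.89 m; the difference is limited to 1 decimal place (3 s.f.).
Carrying full precision, 42.89 × 9.98 = 428.0422 m; 9.98 has 3 s.f., so the result keeps min(3, 3) = 3 s.f.
Rounded to 3 significant figures: 428 m.

428 m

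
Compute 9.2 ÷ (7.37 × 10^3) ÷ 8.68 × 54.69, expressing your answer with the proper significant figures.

0.0079

9.2 ÷ (7.37 × 10^3) ÷ 8.68 × 54.69 = 0.00786517767259…
Multiplication/division keeps the fewest significant figures: 9.2 → 2 s.f., 7.37 × 10^3 → 3 s.f., 8.68 → 3 s.f., 54.69 → 4 s.f.; limit is 2.
Rounded to 2 significant figures: 0.0079.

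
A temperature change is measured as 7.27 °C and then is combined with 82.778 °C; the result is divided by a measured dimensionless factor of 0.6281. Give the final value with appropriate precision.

7.27 °C + 82.778 °C = 90.048 °C; the sum is limited to 2 decimal places (4 s.f.).
Carrying full precision, 90.048 ÷ 0.6281 = 143.365706098… °C; 0.6281 has 4 s.f., so the result keeps min(4, 4) = 4 s.f.
Rounded to 4 significant figures: 143.4 °C.

143.4 °C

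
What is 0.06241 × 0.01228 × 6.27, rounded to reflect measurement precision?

0.06241 × 0.01228 × 6.27 = 0.004805295396
Multiplication/division keeps the fewest significant figures: 0.06241 → 4 s.f., 0.01228 → 4 s.f., 6.27 → 3 s.f.; limit is 3.
Rounded to 3 significant figures: 4.81 × 10^-3.

4.81 × 10^-3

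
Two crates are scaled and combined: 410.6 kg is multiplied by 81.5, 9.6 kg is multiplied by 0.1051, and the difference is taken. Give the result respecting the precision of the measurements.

3.35 × 10^4 kg

410.6 × 81.5 = 33463.9 → 3.35 × 10^4 kg (3 s.f., last digit at the 10^2 place).
9.6 × 0.1051 = 1.00896 → 1.0 kg (2 s.f., last digit at the 10^-1 place).
Difference: 33462.89104 kg; keep the coarser place, 10^2.
Result: 3.35 × 10^4 kg.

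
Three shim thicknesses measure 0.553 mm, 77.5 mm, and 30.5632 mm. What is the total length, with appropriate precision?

108.6 mm

0.553 mm + 77.5 mm + 30.5632 mm = 108.6162 mm.
Addition/subtraction keeps the fewest decimal places: 0.553 → 3 decimal places, 77.5 → 1 decimal place, 30.5632 → 4 decimal places; limit is 1.
Rounded to 1 decimal place: 108.6 mm.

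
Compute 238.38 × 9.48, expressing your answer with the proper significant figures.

238.38 × 9.48 = 2259.8424
Multiplication/division keeps the fewest significant figures: 238.38 → 5 s.f., 9.48 → 3 s.f.; limit is 3.
Rounded to 3 significant figures: 2.26 × 10^3.

2.26 × 10^3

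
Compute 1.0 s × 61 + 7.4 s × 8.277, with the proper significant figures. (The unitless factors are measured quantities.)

1.0 × 61 = 61 → 61 s (2 s.f., last digit at the 10^0 place).
7.4 × 8.277 = 61.2498 → 61 s (2 s.f., last digit at the 10^0 place).
Sum: 122.2498 s; keep the coarser place, 10^0.
Result: 122 s.

122 s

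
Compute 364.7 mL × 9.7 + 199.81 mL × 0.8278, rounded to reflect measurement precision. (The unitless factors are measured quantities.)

3.7 × 10^3 mL

364.7 × 9.7 = 3537.59 → 3.5 × 10^3 mL (2 s.f., last digit at the 10^2 place).
199.81 × 0.8278 = 165.402718 → 165.4 mL (4 s.f., last digit at the 10^-1 place).
Sum: 3702.992718 mL; keep the coarser place, 10^2.
Result: 3.7 × 10^3 mL.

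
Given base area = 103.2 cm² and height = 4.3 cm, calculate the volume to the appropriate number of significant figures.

4.4 × 10² cm³

volume = 103.2 cm² × 4.3 cm = 443.76 cm³.
103.2 has 4 significant figures; 4.3 has 2.
Division/multiplication keeps the fewest: 2 significant figures.
Rounded: 4.4 × 10² cm³.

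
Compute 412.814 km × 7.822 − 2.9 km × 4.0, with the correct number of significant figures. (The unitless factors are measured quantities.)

412.814 × 7.822 = 3229.031108 → 3229 km (4 s.f., last digit at the 10^0 place).
2.9 × 4.0 = 11.6 → 12 km (2 s.f., last digit at the 10^0 place).
Difference: 3217.431108 km; keep the coarser place, 10^0.
Result: 3.217 × 10³ km.

3.217 × 10³ km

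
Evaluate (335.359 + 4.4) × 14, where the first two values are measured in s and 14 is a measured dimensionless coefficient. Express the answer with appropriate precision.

4.8 × 10^3 s

335.359 s + 4.4 s = 339.759 s; the sum is limited to 1 decimal place (4 s.f.).
Carrying full precision, 339.759 × 14 = 4756.626 s; 14 has 2 s.f., so the result keeps min(4, 2) = 2 s.f.
Rounded to 2 significant figures: 4.8 × 10^3 s.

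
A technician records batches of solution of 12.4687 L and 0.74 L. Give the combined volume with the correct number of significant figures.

13.21 L

12.4687 L + 0.74 L = 13.2087 L.
Addition/subtraction keeps the fewest decimal places: 12.4687 → 4 decimal places, 0.74 → 2 decimal places; limit is 2.
Rounded to 2 decimal places: 13.21 L.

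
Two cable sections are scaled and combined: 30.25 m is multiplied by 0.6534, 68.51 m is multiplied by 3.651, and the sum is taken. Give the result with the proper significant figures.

30.25 × 0.6534 = 19.76535 → 19.77 m (4 s.f., last digit at the 10^-2 place).
68.51 × 3.651 = 250.13001 → 2.501 × 10² m (4 s.f., last digit at the 10^-1 place).
Sum: 269.89536 m; keep the coarser place, 10^-1.
Result: 269.9 m.

269.9 m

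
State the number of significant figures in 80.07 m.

4

80.07: zeros between nonzero digits are significant.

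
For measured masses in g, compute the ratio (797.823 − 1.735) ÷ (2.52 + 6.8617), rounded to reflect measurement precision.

797.823 − 1.735 = 796.088, limited to 3 d.p. → 6 s.f.; 2.52 + 6.8617 = 9.3817, limited to 2 d.p. → 3 s.f.
Carrying full precision, 796.088 ÷ 9.3817 = 84.8554100003…; keep min(6, 3) = 3 s.f.
Rounded to 3 significant figures: 84.9.

84.9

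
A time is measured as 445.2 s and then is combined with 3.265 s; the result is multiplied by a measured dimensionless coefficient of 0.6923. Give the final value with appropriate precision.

310.5 s

445.2 s + 3.265 s = 448.465 s; the sum is limited to 1 decimal place (4 s.f.).
Carrying full precision, 448.465 × 0.6923 = 310.4723195 s; 0.6923 has 4 s.f., so the result keeps min(4, 4) = 4 s.f.
Rounded to 4 significant figures: 310.5 s.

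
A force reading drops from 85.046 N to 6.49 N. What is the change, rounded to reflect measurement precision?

85.046 N − 6.49 N = 78.556 N.
Addition/subtraction keeps the fewest decimal places: 85.046 → 3 decimal places, 6.49 → 2 decimal places; limit is 2.
Rounded to 2 decimal places: 78.56 N.

78.56 N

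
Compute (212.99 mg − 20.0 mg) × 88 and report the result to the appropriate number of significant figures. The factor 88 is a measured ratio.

1.7 × 10^4 mg

212.99 mg − 20.0 mg = 192.99 mg; the difference is limited to 1 decimal place (4 s.f.).
Carrying full precision, 192.99 × 88 = 16983.12 mg; 88 has 2 s.f., so the result keeps min(4, 2) = 2 s.f.
Rounded to 2 significant figures: 1.7 × 10^4 mg.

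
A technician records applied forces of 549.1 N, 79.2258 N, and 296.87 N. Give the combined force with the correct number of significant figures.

549.1 N + 79.2258 N + 296.87 N = 925.1958 N.
Addition/subtraction keeps the fewest decimal places: 549.1 → 1 decimal place, 79.2258 → 4 decimal places, 296.87 → 2 decimal places; limit is 1.
Rounded to 1 decimal place: 925.2 N.

925.2 N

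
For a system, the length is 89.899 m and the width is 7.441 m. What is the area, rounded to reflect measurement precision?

668.9 m²

area = 89.899 m × 7.441 m = 668.938459 m².
89.899 has 5 significant figures; 7.441 has 4.
Division/multiplication keeps the fewest: 4 significant figures.
Rounded: 668.9 m².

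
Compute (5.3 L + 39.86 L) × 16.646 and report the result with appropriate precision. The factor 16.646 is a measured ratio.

5.3 L + 39.86 L = 45.16 L; the sum is limited to 1 decimal place (3 s.f.).
Carrying full precision, 45.16 × 16.646 = 751.73336 L; 16.646 has 5 s.f., so the result keeps min(3, 5) = 3 s.f.
Rounded to 3 significant figures: 752 L.

752 L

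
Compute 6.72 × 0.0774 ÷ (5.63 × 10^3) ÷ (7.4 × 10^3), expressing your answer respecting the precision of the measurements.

6.72 × 0.0774 ÷ (5.63 × 10^3) ÷ (7.4 × 10^3) = 1.24844702607 × 10^-8…
Multiplication/division keeps the fewest significant figures: 6.72 → 3 s.f., 0.0774 → 3 s.f., 5.63 × 10^3 → 3 s.f., 7.4 × 10^3 → 2 s.f.; limit is 2.
Rounded to 2 significant figures: 1.2 × 10^-8.

1.2 × 10^-8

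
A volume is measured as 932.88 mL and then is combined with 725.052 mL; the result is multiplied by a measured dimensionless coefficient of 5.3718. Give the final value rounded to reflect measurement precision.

932.88 mL + 725.052 mL = 1657.932 mL; the sum is limited to 2 decimal places (6 s.f.).
Carrying full precision, 1657.932 × 5.3718 = 8906.0791176 mL; 5.3718 has 5 s.f., so the result keeps min(6, 5) = 5 s.f.
Rounded to 5 significant figures: 8906.1 mL.

8906.1 mL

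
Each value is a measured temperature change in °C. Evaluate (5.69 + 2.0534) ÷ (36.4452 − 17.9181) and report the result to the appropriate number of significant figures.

5.69 + 2.0534 = 7.7434, limited to 2 d.p. → 3 s.f.; 36.4452 − 17.9181 = 18.5271, limited to 4 d.p. → 6 s.f.
Carrying full precision, 7.7434 ÷ 18.5271 = 0.417949922006…; keep min(3, 6) = 3 s.f.
Rounded to 3 significant figures: 0.418.

0.418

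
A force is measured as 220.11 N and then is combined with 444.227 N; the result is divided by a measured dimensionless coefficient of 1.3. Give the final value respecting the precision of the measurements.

220.11 N + 444.227 N = 664.337 N; the sum is limited to 2 decimal places (5 s.f.).
Carrying full precision, 664.337 ÷ 1.3 = 511.028461538… N; 1.3 has 2 s.f., so the result keeps min(5, 2) = 2 s.f.
Rounded to 2 significant figures: 5.1 × 10^2 N.

5.1 × 10^2 N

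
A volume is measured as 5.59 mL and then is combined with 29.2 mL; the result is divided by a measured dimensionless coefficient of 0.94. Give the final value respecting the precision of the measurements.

37 mL

5.59 mL + 29.2 mL = 34.79 mL; the sum is limited to 1 decimal place (3 s.f.).
Carrying full precision, 34.79 ÷ 0.94 = 37.0106382979… mL; 0.94 has 2 s.f., so the result keeps min(3, 2) = 2 s.f.
Rounded to 2 significant figures: 37 mL.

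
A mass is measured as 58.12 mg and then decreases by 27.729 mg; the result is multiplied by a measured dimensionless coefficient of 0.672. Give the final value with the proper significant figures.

58.12 mg − 27.729 mg = 30.391 mg; the difference is limited to 2 decimal places (4 s.f.).
Carrying full precision, 30.391 × 0.672 = 20.422752 mg; 0.672 has 3 s.f., so the result keeps min(4, 3) = 3 s.f.
Rounded to 3 significant figures: 20.4 mg.

20.4 mg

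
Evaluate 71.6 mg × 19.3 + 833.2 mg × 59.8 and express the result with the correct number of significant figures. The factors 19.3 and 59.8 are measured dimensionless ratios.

71.6 × 19.3 = 1381.88 → 1.38 × 10^3 mg (3 s.f., last digit at the 10^1 place).
833.2 × 59.8 = 49825.36 → 4.98 × 10^4 mg (3 s.f., last digit at the 10^2 place).
Sum: 51207.24 mg; keep the coarser place, 10^2.
Result: 5.12 × 10^4 mg.

5.12 × 10^4 mg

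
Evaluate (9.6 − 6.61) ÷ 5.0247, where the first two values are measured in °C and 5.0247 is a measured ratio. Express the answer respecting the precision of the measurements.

9.6 °C − 6.61 °C = 2.99 °C; the difference is limited to 1 decimal place (2 s.f.).
Carrying full precision, 2.99 ÷ 5.0247 = 0.595060401616… °C; 5.0247 has 5 s.f., so the result keeps min(2, 5) = 2 s.f.
Rounded to 2 significant figures: 0.60 °C.

0.60 °C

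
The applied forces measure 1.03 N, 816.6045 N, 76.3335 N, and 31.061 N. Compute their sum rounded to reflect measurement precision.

925.03 N

1.03 N + 816.6045 N + 76.3335 N + 31.061 N = 925.0290 N.
Addition/subtraction keeps the fewest decimal places: 1.03 → 2 decimal places, 816.6045 → 4 decimal places, 76.3335 → 4 decimal places, 31.061 → 3 decimal places; limit is 2.
Rounded to 2 decimal places: 925.03 N.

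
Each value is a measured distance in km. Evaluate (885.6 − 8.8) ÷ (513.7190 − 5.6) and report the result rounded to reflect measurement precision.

1.726

885.6 − 8.8 = 876.8, limited to 1 d.p. → 4 s.f.; 513.7190 − 5.6 = 508.1190, limited to 1 d.p. → 4 s.f.
Carrying full precision, 876.8 ÷ 508.1190 = 1.72558003145…; keep min(4, 4) = 4 s.f.
Rounded to 4 significant figures: 1.726.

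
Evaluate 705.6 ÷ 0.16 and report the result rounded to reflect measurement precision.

4.4 × 10^3

705.6 ÷ 0.16 = 4410
Multiplication/division keeps the fewest significant figures: 705.6 → 4 s.f., 0.16 → 2 s.f.; limit is 2.
Rounded to 2 significant figures: 4.4 × 10^3.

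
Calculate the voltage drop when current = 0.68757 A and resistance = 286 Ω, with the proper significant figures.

voltage drop = 0.68757 A × 286 Ω = 196.64502 V.
0.68757 has 5 significant figures; 286 has 3.
Division/multiplication keeps the fewest: 3 significant figures.
Rounded: 197 V.

197 V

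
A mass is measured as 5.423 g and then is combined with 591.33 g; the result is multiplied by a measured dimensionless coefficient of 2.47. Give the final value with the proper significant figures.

5.423 g + 591.33 g = 596.753 g; the sum is limited to 2 decimal places (5 s.f.).
Carrying full precision, 596.753 × 2.47 = 1473.97991 g; 2.47 has 3 s.f., so the result keeps min(5, 3) = 3 s.f.
Rounded to 3 significant figures: 1.47 × 10³ g.

1.47 × 10³ g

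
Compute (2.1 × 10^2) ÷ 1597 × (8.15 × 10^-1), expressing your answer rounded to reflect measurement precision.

(2.1 × 10^2) ÷ 1597 × (8.15 × 10^-1) = 0.107169693175…
Multiplication/division keeps the fewest significant figures: 2.1 × 10^2 → 2 s.f., 1597 → 4 s.f., 8.15 × 10^-1 → 3 s.f.; limit is 2.
Rounded to 2 significant figures: 0.11.

0.11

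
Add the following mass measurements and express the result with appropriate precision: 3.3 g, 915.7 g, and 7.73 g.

926.7 g

3.3 g + 915.7 g + 7.73 g = 926.73 g.
Addition/subtraction keeps the fewest decimal places: 3.3 → 1 decimal place, 915.7 → 1 decimal place, 7.73 → 2 decimal places; limit is 1.
Rounded to 1 decimal place: 926.7 g.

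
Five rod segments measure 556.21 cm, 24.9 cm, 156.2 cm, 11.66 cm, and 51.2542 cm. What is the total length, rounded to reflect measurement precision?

800.2 cm

556.21 cm + 24.9 cm + 156.2 cm + 11.66 cm + 51.2542 cm = 800.2242 cm.
Addition/subtraction keeps the fewest decimal places: 556.21 → 2 decimal places, 24.9 → 1 decimal place, 156.2 → 1 decimal place, 11.66 → 2 decimal places, 51.2542 → 4 decimal places; limit is 1.
Rounded to 1 decimal place: 800.2 cm.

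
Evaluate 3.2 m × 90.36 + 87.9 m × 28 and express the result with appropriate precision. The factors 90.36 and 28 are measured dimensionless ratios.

2.8 × 10^3 m

3.2 × 90.36 = 289.152 → 2.9 × 10^2 m (2 s.f., last digit at the 10^1 place).
87.9 × 28 = 2461.2 → 2.5 × 10^3 m (2 s.f., last digit at the 10^2 place).
Sum: 2750.352 m; keep the coarser place, 10^2.
Result: 2.8 × 10^3 m.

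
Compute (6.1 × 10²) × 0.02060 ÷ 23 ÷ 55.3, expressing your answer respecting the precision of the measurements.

0.0099

(6.1 × 10²) × 0.02060 ÷ 23 ÷ 55.3 = 0.00987970752418…
Multiplication/division keeps the fewest significant figures: 6.1 × 10² → 2 s.f., 0.02060 → 4 s.f., 23 → 2 s.f., 55.3 → 3 s.f.; limit is 2.
Rounded to 2 significant figures: 0.0099.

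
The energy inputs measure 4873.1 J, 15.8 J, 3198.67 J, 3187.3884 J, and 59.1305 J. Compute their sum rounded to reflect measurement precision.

11334.1 J

4873.1 J + 15.8 J + 3198.67 J + 3187.3884 J + 59.1305 J = 11334.0889 J.
Addition/subtraction keeps the fewest decimal places: 4873.1 → 1 decimal place, 15.8 → 1 decimal place, 3198.67 → 2 decimal places, 3187.3884 → 4 decimal places, 59.1305 → 4 decimal places; limit is 1.
Rounded to 1 decimal place: 11334.1 J.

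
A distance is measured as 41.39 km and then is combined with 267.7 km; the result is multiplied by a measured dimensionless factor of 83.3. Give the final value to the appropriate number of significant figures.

41.39 km + 267.7 km = 309.09 km; the sum is limited to 1 decimal place (4 s.f.).
Carrying full precision, 309.09 × 83.3 = 25747.197 km; 83.3 has 3 s.f., so the result keeps min(4, 3) = 3 s.f.
Rounded to 3 significant figures: 2.57 × 10⁴ km.

2.57 × 10⁴ km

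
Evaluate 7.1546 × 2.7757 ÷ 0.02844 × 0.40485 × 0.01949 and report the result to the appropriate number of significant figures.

7.1546 × 2.7757 ÷ 0.02844 × 0.40485 × 0.01949 = 5.50978020329…
Multiplication/division keeps the fewest significant figures: 7.1546 → 5 s.f., 2.7757 → 5 s.f., 0.02844 → 4 s.f., 0.40485 → 5 s.f., 0.01949 → 4 s.f.; limit is 4.
Rounded to 4 significant figures: 5.510.

5.510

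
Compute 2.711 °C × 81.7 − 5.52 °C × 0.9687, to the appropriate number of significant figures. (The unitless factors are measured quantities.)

2.711 × 81.7 = 221.4887 → 221 °C (3 s.f., last digit at the 10^0 place).
5.52 × 0.9687 = 5.347224 → 5.35 °C (3 s.f., last digit at the 10^-2 place).
Difference: 216.141476 °C; keep the coarser place, 10^0.
Result: 216 °C.

216 °C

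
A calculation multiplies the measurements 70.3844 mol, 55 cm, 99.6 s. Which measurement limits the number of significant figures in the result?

55 cm

70.3844 mol → 6 s.f.; 55 cm → 2 s.f.; 99.6 s → 3 s.f.
The fewest is 2 significant figures, from 55 cm.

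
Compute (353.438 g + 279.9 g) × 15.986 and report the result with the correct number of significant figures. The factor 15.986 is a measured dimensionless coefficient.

1.012 × 10^4 g

353.438 g + 279.9 g = 633.338 g; the sum is limited to 1 decimal place (4 s.f.).
Carrying full precision, 633.338 × 15.986 = 10124.541268 g; 15.986 has 5 s.f., so the result keeps min(4, 5) = 4 s.f.
Rounded to 4 significant figures: 1.012 × 10^4 g.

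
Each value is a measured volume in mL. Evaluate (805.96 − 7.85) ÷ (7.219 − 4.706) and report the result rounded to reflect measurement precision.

805.96 − 7.85 = 798.11, limited to 2 d.p. → 5 s.f.; 7.219 − 4.706 = 2.513, limited to 3 d.p. → 4 s.f.
Carrying full precision, 798.11 ÷ 2.513 = 317.592518902…; keep min(5, 4) = 4 s.f.
Rounded to 4 significant figures: 317.6.

317.6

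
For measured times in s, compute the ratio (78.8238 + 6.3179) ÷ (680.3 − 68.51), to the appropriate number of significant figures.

0.1392

78.8238 + 6.3179 = 85.1417, limited to 4 d.p. → 6 s.f.; 680.3 − 68.51 = 611.79, limited to 1 d.p. → 4 s.f.
Carrying full precision, 85.1417 ÷ 611.79 = 0.139168178623…; keep min(6, 4) = 4 s.f.
Rounded to 4 significant figures: 0.1392.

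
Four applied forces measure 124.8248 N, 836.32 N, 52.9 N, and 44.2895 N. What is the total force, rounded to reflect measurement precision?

124.8248 N + 836.32 N + 52.9 N + 44.2895 N = 1058.3343 N.
Addition/subtraction keeps the fewest decimal places: 124.8248 → 4 decimal places, 836.32 → 2 decimal places, 52.9 → 1 decimal place, 44.2895 → 4 decimal places; limit is 1.
Rounded to 1 decimal place: 1058.3 N.

1058.3 N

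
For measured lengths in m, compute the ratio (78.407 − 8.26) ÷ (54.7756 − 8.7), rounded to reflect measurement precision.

1.52

78.407 − 8.26 = 70.147, limited to 2 d.p. → 4 s.f.; 54.7756 − 8.7 = 46.0756, limited to 1 d.p. → 3 s.f.
Carrying full precision, 70.147 ÷ 46.0756 = 1.52243269757…; keep min(4, 3) = 3 s.f.
Rounded to 3 significant figures: 1.52.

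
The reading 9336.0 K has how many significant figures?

9336.0: trailing zeros after a decimal point are significant.

5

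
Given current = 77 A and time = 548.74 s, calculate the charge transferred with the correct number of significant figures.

4.2 × 10⁴ C

charge transferred = 77 A × 548.74 s = 42252.98 C.
77 has 2 significant figures; 548.74 has 5.
Division/multiplication keeps the fewest: 2 significant figures.
Rounded: 4.2 × 10⁴ C.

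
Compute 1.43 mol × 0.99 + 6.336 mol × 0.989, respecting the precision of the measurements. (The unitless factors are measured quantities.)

7.7 mol

1.43 × 0.99 = 1.4157 → 1.4 mol (2 s.f., last digit at the 10^-1 place).
6.336 × 0.989 = 6.266304 → 6.27 mol (3 s.f., last digit at the 10^-2 place).
Sum: 7.682004 mol; keep the coarser place, 10^-1.
Result: 7.7 mol.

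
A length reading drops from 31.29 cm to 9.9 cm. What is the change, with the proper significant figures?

21.4 cm

31.29 cm − 9.9 cm = 21.39 cm.
Addition/subtraction keeps the fewest decimal places: 31.29 → 2 decimal places, 9.9 → 1 decimal place; limit is 1.
Rounded to 1 decimal place: 21.4 cm.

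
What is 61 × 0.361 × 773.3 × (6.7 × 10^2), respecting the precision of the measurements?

1.1 × 10^7

61 × 0.361 × 773.3 × (6.7 × 10^2) = 11409322.331
Multiplication/division keeps the fewest significant figures: 61 → 2 s.f., 0.361 → 3 s.f., 773.3 → 4 s.f., 6.7 × 10^2 → 2 s.f.; limit is 2.
Rounded to 2 significant figures: 1.1 × 10^7.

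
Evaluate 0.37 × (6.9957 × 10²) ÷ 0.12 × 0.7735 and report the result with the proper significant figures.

1.7 × 10³

0.37 × (6.9957 × 10²) ÷ 0.12 × 0.7735 = 1668.44530125
Multiplication/division keeps the fewest significant figures: 0.37 → 2 s.f., 6.9957 × 10² → 5 s.f., 0.12 → 2 s.f., 0.7735 → 4 s.f.; limit is 2.
Rounded to 2 significant figures: 1.7 × 10³.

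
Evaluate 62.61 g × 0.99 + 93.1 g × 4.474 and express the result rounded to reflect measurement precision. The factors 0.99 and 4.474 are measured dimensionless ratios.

479 g

62.61 × 0.99 = 61.9839 → 62 g (2 s.f., last digit at the 10^0 place).
93.1 × 4.474 = 416.5294 → 417 g (3 s.f., last digit at the 10^0 place).
Sum: 478.5133 g; keep the coarser place, 10^0.
Result: 479 g.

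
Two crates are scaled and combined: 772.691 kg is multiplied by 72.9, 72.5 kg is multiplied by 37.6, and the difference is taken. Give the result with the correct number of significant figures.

772.691 × 72.9 = 56329.1739 → 5.63 × 10^4 kg (3 s.f., last digit at the 10^2 place).
72.5 × 37.6 = 2726 → 2.73 × 10^3 kg (3 s.f., last digit at the 10^1 place).
Difference: 53603.1739 kg; keep the coarser place, 10^2.
Result: 5.36 × 10^4 kg.

5.36 × 10^4 kg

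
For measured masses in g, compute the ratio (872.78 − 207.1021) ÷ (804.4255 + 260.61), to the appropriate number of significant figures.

872.78 − 207.1021 = 665.6779, limited to 2 d.p. → 5 s.f.; 804.4255 + 260.61 = 1065.0355, limited to 2 d.p. → 6 s.f.
Carrying full precision, 665.6779 ÷ 1065.0355 = 0.625028837067…; keep min(5, 6) = 5 s.f.
Rounded to 5 significant figures: 6.2503 × 10⁻¹.

6.2503 × 10⁻¹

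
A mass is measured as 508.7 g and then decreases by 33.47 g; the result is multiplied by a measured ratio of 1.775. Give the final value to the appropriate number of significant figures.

508.7 g − 33.47 g = 475.23 g; the difference is limited to 1 decimal place (4 s.f.).
Carrying full precision, 475.23 × 1.775 = 843.53325 g; 1.775 has 4 s.f., so the result keeps min(4, 4) = 4 s.f.
Rounded to 4 significant figures: 843.5 g.

843.5 g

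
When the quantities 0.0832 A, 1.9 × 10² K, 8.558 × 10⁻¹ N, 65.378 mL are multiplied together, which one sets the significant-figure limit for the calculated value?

0.0832 A → 3 s.f.; 1.9 × 10² K → 2 s.f.; 8.558 × 10⁻¹ N → 4 s.f.; 65.378 mL → 5 s.f.
The fewest is 2 significant figures, from 1.9 × 10² K.

1.9 × 10² K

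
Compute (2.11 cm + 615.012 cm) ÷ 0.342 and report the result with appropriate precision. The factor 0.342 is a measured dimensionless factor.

1.80 × 10^3 cm

2.11 cm + 615.012 cm = 617.122 cm; the sum is limited to 2 decimal places (5 s.f.).
Carrying full precision, 617.122 ÷ 0.342 = 1804.4502924… cm; 0.342 has 3 s.f., so the result keeps min(5, 3) = 3 s.f.
Rounded to 3 significant figures: 1.80 × 10^3 cm.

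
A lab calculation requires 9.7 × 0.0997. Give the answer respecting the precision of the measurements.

9.7 × 0.0997 = 0.96709
Multiplication/division keeps the fewest significant figures: 9.7 → 2 s.f., 0.0997 → 3 s.f.; limit is 2.
Rounded to 2 significant figures: 9.7 × 10^-1.

9.7 × 10^-1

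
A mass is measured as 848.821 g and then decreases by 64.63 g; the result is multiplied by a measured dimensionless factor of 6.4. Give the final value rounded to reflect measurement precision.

848.821 g − 64.63 g = 784.191 g; the difference is limited to 2 decimal places (5 s.f.).
Carrying full precision, 784.191 × 6.4 = 5018.8224 g; 6.4 has 2 s.f., so the result keeps min(5, 2) = 2 s.f.
Rounded to 2 significant figures: 5.0 × 10^3 g.

5.0 × 10^3 g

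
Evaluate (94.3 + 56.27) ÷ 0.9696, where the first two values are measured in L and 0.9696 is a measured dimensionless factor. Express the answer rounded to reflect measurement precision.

155.3 L

94.3 L + 56.27 L = 150.57 L; the sum is limited to 1 decimal place (4 s.f.).
Carrying full precision, 150.57 ÷ 0.9696 = 155.290841584… L; 0.9696 has 4 s.f., so the result keeps min(4, 4) = 4 s.f.
Rounded to 4 significant figures: 155.3 L.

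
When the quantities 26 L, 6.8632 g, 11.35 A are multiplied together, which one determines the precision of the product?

26 L → 2 s.f.; 6.8632 g → 5 s.f.; 11.35 A → 4 s.f.
The fewest is 2 significant figures, from 26 L.

26 L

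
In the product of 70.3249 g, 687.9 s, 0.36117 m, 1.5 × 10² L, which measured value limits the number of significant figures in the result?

1.5 × 10² L

70.3249 g → 6 s.f.; 687.9 s → 4 s.f.; 0.36117 m → 5 s.f.; 1.5 × 10² L → 2 s.f.
The fewest is 2 significant figures, from 1.5 × 10² L.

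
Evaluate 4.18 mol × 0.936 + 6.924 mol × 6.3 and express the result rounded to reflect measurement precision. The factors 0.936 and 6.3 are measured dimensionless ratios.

48 mol

4.18 × 0.936 = 3.91248 → 3.91 mol (3 s.f., last digit at the 10^-2 place).
6.924 × 6.3 = 43.6212 → 44 mol (2 s.f., last digit at the 10^0 place).
Sum: 47.53368 mol; keep the coarser place, 10^0.
Result: 48 mol.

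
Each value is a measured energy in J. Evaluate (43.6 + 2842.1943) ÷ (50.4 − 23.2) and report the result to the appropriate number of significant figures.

106

43.6 + 2842.1943 = 2885.7943, limited to 1 d.p. → 5 s.f.; 50.4 − 23.2 = 27.2, limited to 1 d.p. → 3 s.f.
Carrying full precision, 2885.7943 ÷ 27.2 = 106.095378676…; keep min(5, 3) = 3 s.f.
Rounded to 3 significant figures: 106.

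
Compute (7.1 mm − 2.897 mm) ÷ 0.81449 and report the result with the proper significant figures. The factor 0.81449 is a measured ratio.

5.2 mm

7.1 mm − 2.897 mm = 4.203 mm; the difference is limited to 1 decimal place (2 s.f.).
Carrying full precision, 4.203 ÷ 0.81449 = 5.16028434972… mm; 0.81449 has 5 s.f., so the result keeps min(2, 5) = 2 s.f.
Rounded to 2 significant figures: 5.2 mm.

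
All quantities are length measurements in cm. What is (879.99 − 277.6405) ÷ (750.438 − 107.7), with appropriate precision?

879.99 − 277.6405 = 602.3495, limited to 2 d.p. → 5 s.f.; 750.438 − 107.7 = 642.738, limited to 1 d.p. → 4 s.f.
Carrying full precision, 602.3495 ÷ 642.738 = 0.937161798431…; keep min(5, 4) = 4 s.f.
Rounded to 4 significant figures: 9.372 × 10^-1.

9.372 × 10^-1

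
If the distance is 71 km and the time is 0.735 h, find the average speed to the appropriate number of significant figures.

97 km/h

average speed = 71 km ÷ 0.735 h = 96.5986394558… km/h.
71 has 2 significant figures; 0.735 has 3.
Division/multiplication keeps the fewest: 2 significant figures.
Rounded: 97 km/h.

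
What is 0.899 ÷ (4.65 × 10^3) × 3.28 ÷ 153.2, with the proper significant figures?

0.899 ÷ (4.65 × 10^3) × 3.28 ÷ 153.2 = 0.00000413925152306…
Multiplication/division keeps the fewest significant figures: 0.899 → 3 s.f., 4.65 × 10^3 → 3 s.f., 3.28 → 3 s.f., 153.2 → 4 s.f.; limit is 3.
Rounded to 3 significant figures: 4.14 × 10^-6.

4.14 × 10^-6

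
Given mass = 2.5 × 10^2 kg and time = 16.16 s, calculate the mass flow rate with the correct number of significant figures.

15 kg/s

mass flow rate = 2.5 × 10^2 kg ÷ 16.16 s = 15.4702970297… kg/s.
2.5 × 10^2 has 2 significant figures; 16.16 has 4.
Division/multiplication keeps the fewest: 2 significant figures.
Rounded: 15 kg/s.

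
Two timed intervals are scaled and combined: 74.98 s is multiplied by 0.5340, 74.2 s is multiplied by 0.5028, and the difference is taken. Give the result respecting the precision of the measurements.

74.98 × 0.5340 = 40.03932 → 40.04 s (4 s.f., last digit at the 10^-2 place).
74.2 × 0.5028 = 37.30776 → 37.3 s (3 s.f., last digit at the 10^-1 place).
Difference: 2.73156 s; keep the coarser place, 10^-1.
Result: 2.7 s.

2.7 s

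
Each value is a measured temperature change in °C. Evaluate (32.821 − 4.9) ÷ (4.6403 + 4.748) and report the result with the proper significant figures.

32.821 − 4.9 = 27.921, limited to 1 d.p. → 3 s.f.; 4.6403 + 4.748 = 9.3883, limited to 3 d.p. → 4 s.f.
Carrying full precision, 27.921 ÷ 9.3883 = 2.97402085575…; keep min(3, 4) = 3 s.f.
Rounded to 3 significant figures: 2.97.

2.97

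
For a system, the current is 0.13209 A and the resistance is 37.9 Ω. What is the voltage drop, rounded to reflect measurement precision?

voltage drop = 0.13209 A × 37.9 Ω = 5.006211 V.
0.13209 has 5 significant figures; 37.9 has 3.
Division/multiplication keeps the fewest: 3 significant figures.
Rounded: 5.01 V.

5.01 V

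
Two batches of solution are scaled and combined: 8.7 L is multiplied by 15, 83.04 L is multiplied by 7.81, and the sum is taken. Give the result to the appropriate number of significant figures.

8.7 × 15 = 130.5 → 1.3 × 10^2 L (2 s.f., last digit at the 10^1 place).
83.04 × 7.81 = 648.5424 → 649 L (3 s.f., last digit at the 10^0 place).
Sum: 779.0424 L; keep the coarser place, 10^1.
Result: 7.8 × 10^2 L.

7.8 × 10^2 L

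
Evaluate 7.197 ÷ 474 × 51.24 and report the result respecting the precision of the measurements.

7.197 ÷ 474 × 51.24 = 0.778004810127…
Multiplication/division keeps the fewest significant figures: 7.197 → 4 s.f., 474 → 3 s.f., 51.24 → 4 s.f.; limit is 3.
Rounded to 3 significant figures: 0.778.

0.778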